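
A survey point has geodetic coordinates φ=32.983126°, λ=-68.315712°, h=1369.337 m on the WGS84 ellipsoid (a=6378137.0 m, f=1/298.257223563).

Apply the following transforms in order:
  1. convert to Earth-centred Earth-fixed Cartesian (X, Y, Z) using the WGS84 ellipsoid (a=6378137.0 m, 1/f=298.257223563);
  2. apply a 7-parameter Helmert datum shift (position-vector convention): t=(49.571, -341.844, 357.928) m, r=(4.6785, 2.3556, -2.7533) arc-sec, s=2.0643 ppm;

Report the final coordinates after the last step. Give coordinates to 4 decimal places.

X=1979262.9137 m, Y=-4978030.7690 m, Z=3453364.0110 m

start: φ=32.983126°, λ=-68.315712°, h=1369.337 m
→ ECEF (a=6378137.000, f=1/298.257223563): X=1979236.2638, Y=-4977573.9060, Z=3453134.4598
→ Helmert 7p (PV): X=1979262.9137, Y=-4978030.7690, Z=3453364.0110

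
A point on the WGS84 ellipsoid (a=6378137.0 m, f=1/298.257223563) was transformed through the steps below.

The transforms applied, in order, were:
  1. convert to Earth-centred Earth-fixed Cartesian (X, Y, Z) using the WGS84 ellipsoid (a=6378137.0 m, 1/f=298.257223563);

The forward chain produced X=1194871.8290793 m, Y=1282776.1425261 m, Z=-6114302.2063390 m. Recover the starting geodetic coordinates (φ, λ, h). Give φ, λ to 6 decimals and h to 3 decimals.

φ=-74.103227°, λ=47.031941°, h=2285.250 m

start: X=1194871.8291, Y=1282776.1425, Z=-6114302.2063 m
→ geod (Bowring, a=6378137.000): φ=-74.10322700°, λ=47.03194100°, h=2285.2500 m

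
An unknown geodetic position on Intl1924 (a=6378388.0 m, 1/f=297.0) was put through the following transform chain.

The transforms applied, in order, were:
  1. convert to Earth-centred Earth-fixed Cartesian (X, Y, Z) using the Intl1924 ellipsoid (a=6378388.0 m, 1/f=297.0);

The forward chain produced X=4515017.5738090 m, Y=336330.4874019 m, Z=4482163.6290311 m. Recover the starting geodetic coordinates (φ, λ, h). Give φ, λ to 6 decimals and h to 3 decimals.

φ=44.904660°, λ=4.260181°, h=3163.223 m

start: X=4515017.5738, Y=336330.4874, Z=4482163.6290 m
→ geod (Bowring, a=6378388.000): φ=44.90466000°, λ=4.26018100°, h=3163.2230 m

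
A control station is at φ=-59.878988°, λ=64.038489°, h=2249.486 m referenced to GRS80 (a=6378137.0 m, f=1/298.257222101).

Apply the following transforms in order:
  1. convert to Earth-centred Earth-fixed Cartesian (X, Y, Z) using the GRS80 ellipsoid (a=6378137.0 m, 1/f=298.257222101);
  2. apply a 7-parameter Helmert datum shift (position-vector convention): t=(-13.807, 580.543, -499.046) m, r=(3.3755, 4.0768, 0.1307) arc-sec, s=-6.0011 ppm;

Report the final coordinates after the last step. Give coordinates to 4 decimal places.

start: φ=-59.878988°, λ=64.038489°, h=2249.486 m
→ ECEF (a=6378137.000, f=1/298.257222101): X=1405190.1170, Y=2885985.5474, Z=-5495669.4914
→ Helmert 7p (PV): X=1405057.4279, Y=2886639.5972, Z=-5496116.1021

X=1405057.4279 m, Y=2886639.5972 m, Z=-5496116.1021 m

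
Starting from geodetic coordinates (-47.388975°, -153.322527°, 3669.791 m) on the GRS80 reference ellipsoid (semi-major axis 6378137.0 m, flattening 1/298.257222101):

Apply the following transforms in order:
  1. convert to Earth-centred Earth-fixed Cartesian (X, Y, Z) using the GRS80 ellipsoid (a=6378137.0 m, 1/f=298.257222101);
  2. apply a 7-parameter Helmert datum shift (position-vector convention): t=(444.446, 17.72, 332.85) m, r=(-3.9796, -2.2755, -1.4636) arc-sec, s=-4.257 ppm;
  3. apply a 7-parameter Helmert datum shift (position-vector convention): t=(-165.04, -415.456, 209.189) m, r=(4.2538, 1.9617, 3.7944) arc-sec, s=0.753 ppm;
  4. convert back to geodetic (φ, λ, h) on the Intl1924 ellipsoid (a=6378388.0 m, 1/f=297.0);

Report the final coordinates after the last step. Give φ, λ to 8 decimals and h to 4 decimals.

start: φ=-47.388975°, λ=-153.322527°, h=3669.791 m
→ ECEF (a=6378137.000, f=1/298.257222101): X=-3867673.7988, Y=-1943332.3304, Z=-4673850.4920
→ Helmert 7p (PV): X=-3867175.1161, Y=-1943369.0690, Z=-4673502.9194
→ Helmert 7p (PV): X=-3867351.7661, Y=-1943760.7463, Z=-4673300.5485
→ geod (Bowring, a=6378388.000): φ=-47.38707763°, λ=-153.31554573°, h=2998.8971 m

φ=-47.38707763°, λ=-153.31554573°, h=2998.8971 m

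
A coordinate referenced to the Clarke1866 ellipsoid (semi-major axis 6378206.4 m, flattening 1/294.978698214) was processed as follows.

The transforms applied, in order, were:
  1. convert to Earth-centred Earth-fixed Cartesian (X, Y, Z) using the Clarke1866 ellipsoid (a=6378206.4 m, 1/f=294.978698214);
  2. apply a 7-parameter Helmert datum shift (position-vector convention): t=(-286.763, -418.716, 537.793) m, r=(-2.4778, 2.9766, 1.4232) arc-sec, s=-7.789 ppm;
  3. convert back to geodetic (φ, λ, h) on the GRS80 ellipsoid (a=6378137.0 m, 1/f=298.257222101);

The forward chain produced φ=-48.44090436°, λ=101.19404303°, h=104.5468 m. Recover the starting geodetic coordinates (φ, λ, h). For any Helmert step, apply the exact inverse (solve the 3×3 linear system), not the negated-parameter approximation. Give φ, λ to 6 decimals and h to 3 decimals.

φ=-48.443332°, λ=101.187689°, h=855.549 m

start: φ=-48.440904°, λ=101.194043°, h=104.547 m
→ ECEF (a=6378137.000, f=1/298.257222101): X=-822971.2917, Y=4158577.8914, Z=-4749618.9750
→ Helmert⁻¹: X=-822593.6901, Y=4159091.7402, Z=-4750155.6761
→ geod (Bowring, a=6378206.400): φ=-48.44333200°, λ=101.18768900°, h=855.5490 m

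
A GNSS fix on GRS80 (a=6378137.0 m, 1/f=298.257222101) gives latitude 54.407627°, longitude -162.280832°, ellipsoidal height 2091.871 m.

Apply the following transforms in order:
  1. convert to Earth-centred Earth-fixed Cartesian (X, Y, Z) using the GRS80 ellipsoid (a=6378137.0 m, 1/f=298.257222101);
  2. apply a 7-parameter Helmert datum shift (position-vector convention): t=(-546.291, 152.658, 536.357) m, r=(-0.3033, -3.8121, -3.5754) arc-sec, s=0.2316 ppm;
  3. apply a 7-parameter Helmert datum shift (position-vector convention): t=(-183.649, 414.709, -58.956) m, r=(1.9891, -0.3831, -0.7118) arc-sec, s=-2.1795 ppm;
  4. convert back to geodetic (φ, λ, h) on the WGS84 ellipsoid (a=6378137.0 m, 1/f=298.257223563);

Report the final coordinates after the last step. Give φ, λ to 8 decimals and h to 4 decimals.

φ=54.40505566°, λ=-162.29363448°, h=2771.4796 m

start: φ=54.407627°, λ=-162.280832°, h=2091.871 m
→ ECEF (a=6378137.000, f=1/298.257222101): X=-3545075.6851, Y=-1132684.8885, Z=5164983.3631
→ Helmert 7p (PV): X=-3545737.8882, Y=-1132463.4476, Z=5165457.0633
→ Helmert 7p (PV): X=-3545927.3112, Y=-1132083.8470, Z=5165369.3428
→ geod (Bowring, a=6378137.000): φ=54.40505566°, λ=-162.29363448°, h=2771.4796 m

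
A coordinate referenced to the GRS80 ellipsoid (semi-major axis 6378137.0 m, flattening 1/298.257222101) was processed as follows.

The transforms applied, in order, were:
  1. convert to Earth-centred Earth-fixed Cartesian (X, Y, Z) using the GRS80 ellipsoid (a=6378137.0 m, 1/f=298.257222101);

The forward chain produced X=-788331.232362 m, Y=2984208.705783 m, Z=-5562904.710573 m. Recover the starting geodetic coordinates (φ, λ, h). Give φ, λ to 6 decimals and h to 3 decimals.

φ=-61.139266°, λ=104.797654°, h=62.929 m

start: X=-788331.2324, Y=2984208.7058, Z=-5562904.7106 m
→ geod (Bowring, a=6378137.000): φ=-61.13926600°, λ=104.79765400°, h=62.9290 m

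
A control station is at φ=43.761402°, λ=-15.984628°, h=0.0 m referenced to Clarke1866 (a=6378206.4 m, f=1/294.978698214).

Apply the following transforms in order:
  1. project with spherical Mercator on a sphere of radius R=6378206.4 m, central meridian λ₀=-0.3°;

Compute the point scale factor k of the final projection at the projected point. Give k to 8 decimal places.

start: φ=43.761402°, λ=-15.984628°, h=0.000 m
→ into merc (λ₀=-0.3°): φ=43.76140200°, λ−λ₀=-15.68462800°
scale k = 1.38460750

1.38460750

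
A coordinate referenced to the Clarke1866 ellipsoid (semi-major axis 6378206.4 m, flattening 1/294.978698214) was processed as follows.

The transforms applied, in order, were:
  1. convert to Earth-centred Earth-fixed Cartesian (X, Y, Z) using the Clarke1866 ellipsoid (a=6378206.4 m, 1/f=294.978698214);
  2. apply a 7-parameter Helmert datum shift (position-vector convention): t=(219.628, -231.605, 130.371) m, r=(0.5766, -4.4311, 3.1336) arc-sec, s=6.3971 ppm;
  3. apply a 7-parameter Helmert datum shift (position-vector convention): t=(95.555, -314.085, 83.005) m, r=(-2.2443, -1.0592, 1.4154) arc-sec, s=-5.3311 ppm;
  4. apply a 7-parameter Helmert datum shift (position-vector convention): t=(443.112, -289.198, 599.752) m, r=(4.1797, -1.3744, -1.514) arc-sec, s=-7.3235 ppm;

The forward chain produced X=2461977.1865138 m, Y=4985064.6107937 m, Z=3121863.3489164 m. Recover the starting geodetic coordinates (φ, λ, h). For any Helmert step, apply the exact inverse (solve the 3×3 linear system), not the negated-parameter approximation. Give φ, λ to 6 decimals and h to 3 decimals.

start: X=2461977.1865, Y=4985064.6108, Z=3121863.3489 m
→ Helmert⁻¹: X=2461536.3052, Y=4985471.6338, Z=3121169.0294
→ Helmert⁻¹: X=2461504.1125, Y=4985761.4475, Z=3121144.2715
→ Helmert⁻¹: X=2461411.5320, Y=4985932.4871, Z=3120927.1199
→ geod (Bowring, a=6378206.400): φ=29.47080000°, λ=63.72577100°, h=3376.2810 m

φ=29.470800°, λ=63.725771°, h=3376.281 m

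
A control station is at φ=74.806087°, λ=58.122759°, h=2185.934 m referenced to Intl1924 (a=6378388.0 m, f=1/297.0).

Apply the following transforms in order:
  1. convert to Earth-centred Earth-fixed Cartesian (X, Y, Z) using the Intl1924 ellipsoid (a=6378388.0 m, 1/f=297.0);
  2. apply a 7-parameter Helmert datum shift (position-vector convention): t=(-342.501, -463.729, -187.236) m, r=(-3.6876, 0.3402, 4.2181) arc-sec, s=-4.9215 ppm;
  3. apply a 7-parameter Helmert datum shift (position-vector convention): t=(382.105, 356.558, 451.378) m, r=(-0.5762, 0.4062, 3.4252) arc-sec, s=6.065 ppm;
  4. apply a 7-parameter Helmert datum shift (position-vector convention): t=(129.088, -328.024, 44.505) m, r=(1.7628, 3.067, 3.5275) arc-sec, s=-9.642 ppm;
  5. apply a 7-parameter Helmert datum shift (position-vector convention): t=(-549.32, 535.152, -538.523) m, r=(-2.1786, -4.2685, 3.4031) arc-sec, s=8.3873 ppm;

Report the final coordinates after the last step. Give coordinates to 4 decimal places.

start: φ=74.806087°, λ=58.122759°, h=2185.934 m
→ ECEF (a=6378388.000, f=1/297.0): X=885900.6914, Y=1424519.9481, Z=6135385.9197
→ Helmert 7p (PV): X=885534.8185, Y=1424177.0126, Z=6135141.5598
→ Helmert 7p (PV): X=885910.7266, Y=1424574.0520, Z=6135624.4251
→ Helmert 7p (PV): X=886098.1413, Y=1424195.0064, Z=6135608.7724
→ Helmert 7p (PV): X=885405.7827, Y=1424821.5289, Z=6135125.0052

X=885405.7827 m, Y=1424821.5289 m, Z=6135125.0052 m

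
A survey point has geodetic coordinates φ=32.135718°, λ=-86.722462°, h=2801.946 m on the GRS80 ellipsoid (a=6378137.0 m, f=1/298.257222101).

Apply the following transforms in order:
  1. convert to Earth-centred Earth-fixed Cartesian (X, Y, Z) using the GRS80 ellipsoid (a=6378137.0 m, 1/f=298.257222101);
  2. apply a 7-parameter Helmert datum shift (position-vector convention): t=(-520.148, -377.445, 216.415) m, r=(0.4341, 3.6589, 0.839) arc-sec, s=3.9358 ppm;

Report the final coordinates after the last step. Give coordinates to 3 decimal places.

X=308777.714 m, Y=-5399998.747 m, Z=3374887.952 m

start: φ=32.135718°, λ=-86.722462°, h=2801.946 m
→ ECEF (a=6378137.000, f=1/298.257222101): X=309214.8186, Y=-5399594.2056, Z=3374675.1038
→ Helmert 7p (PV): X=308777.7141, Y=-5399998.7468, Z=3374887.9518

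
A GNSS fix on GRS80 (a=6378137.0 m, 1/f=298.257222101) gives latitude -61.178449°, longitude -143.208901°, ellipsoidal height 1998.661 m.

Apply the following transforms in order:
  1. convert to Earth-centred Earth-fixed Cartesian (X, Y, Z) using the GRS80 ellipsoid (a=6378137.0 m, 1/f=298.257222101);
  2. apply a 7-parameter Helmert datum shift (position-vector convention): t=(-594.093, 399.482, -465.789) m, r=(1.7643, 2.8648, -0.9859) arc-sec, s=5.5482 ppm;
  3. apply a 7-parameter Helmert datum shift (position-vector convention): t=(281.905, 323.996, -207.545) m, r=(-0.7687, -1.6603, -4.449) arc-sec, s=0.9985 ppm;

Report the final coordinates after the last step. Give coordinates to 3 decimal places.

start: φ=-61.178449°, λ=-143.208901°, h=1998.661 m
→ ECEF (a=6378137.000, f=1/298.257222101): X=-2469491.9722, Y=-1846817.7533, Z=-5566706.8697
→ Helmert 7p (PV): X=-2470185.9099, Y=-1846369.0986, Z=-5567185.0420
→ Helmert 7p (PV): X=-2469901.4841, Y=-1846014.4134, Z=-5567411.1483

X=-2469901.484 m, Y=-1846014.413 m, Z=-5567411.148 m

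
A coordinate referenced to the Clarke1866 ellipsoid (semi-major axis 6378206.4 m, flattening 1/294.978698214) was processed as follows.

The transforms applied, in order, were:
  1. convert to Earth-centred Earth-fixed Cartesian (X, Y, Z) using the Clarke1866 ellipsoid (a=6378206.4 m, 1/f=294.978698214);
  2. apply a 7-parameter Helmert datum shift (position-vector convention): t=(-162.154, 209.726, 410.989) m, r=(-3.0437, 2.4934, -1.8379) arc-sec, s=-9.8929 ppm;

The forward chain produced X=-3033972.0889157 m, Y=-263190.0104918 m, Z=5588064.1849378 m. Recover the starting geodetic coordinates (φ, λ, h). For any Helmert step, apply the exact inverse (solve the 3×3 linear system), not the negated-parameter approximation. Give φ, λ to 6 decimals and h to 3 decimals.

start: X=-3033972.0889, Y=-263190.0105, Z=5588064.1849 m
→ Helmert⁻¹: X=-3033905.1461, Y=-263511.8287, Z=5587667.9112
→ geod (Bowring, a=6378206.400): φ=61.57239000°, λ=-175.03599500°, h=2134.6150 m

φ=61.572390°, λ=-175.035995°, h=2134.615 m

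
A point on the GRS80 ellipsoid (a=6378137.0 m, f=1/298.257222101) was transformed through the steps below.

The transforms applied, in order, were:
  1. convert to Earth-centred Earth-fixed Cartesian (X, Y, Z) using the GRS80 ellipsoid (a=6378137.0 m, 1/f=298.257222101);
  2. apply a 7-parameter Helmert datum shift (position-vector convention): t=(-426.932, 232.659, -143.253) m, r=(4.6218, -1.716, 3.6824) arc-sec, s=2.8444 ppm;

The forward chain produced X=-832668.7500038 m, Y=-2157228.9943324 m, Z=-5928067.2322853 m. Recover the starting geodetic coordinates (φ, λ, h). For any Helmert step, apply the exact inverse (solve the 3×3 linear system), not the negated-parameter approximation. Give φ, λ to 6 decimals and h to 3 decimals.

φ=-68.818352°, λ=-111.095122°, h=3400.025 m

start: X=-832668.7500, Y=-2157228.9943, Z=-5928067.2323 m
→ Helmert⁻¹: X=-832327.2857, Y=-2157573.4834, Z=-5927851.8485
→ geod (Bowring, a=6378137.000): φ=-68.81835200°, λ=-111.09512200°, h=3400.0250 m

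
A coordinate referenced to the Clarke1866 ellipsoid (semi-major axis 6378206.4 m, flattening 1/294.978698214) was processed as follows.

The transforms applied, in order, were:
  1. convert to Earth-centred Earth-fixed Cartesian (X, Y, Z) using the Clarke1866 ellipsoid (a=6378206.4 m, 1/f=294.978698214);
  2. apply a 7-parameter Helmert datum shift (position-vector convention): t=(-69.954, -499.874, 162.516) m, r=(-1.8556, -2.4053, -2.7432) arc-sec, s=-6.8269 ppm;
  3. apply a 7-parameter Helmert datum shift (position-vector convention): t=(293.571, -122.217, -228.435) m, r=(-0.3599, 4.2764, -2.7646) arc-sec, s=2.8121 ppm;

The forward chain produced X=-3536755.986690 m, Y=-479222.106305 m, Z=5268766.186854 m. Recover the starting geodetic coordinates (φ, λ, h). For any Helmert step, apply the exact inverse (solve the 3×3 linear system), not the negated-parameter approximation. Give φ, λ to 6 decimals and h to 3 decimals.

start: X=-3536755.9867, Y=-479222.1063, Z=5268766.1869 m
→ Helmert⁻¹: X=-3537142.4270, Y=-479155.1443, Z=5268905.6348
→ Helmert⁻¹: X=-3537028.8124, Y=-478752.9778, Z=5268816.0274
→ geod (Bowring, a=6378206.400): φ=56.06534200°, λ=-172.29160200°, h=615.0060 m

φ=56.065342°, λ=-172.291602°, h=615.006 m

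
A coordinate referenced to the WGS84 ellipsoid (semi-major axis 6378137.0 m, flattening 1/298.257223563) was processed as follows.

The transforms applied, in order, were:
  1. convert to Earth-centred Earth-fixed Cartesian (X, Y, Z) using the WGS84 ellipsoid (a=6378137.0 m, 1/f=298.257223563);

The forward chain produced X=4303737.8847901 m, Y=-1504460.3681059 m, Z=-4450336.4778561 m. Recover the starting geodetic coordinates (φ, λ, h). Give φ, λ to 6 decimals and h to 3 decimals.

start: X=4303737.8848, Y=-1504460.3681, Z=-4450336.4779 m
→ geod (Bowring, a=6378137.000): φ=-44.50051200°, λ=-19.26812700°, h=3435.0900 m

φ=-44.500512°, λ=-19.268127°, h=3435.090 m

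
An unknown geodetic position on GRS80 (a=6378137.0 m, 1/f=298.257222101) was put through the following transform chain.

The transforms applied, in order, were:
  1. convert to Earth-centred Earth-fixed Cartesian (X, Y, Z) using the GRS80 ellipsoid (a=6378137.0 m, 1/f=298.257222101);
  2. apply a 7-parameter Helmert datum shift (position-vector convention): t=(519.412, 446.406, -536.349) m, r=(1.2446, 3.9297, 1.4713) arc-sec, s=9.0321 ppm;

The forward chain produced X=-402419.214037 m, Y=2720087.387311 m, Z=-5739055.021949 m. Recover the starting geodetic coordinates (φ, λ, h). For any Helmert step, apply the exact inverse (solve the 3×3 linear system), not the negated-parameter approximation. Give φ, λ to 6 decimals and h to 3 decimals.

φ=-64.550975°, λ=98.425007°, h=2342.866 m

start: X=-402419.2140, Y=2720087.3873, Z=-5739055.0219 m
→ Helmert⁻¹: X=-402806.2596, Y=2719584.6647, Z=-5738490.9266
→ geod (Bowring, a=6378137.000): φ=-64.55097500°, λ=98.42500700°, h=2342.8660 m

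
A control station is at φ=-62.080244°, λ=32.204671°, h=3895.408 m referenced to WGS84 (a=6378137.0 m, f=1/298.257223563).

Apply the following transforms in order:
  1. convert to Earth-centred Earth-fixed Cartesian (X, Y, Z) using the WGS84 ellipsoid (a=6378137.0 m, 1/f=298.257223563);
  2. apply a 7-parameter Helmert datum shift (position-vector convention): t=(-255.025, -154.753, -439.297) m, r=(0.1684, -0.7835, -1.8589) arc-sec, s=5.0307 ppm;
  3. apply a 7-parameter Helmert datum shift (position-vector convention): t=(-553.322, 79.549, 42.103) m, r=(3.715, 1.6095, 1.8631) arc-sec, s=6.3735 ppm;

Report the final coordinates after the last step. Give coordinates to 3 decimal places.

start: φ=-62.080244°, λ=32.204671°, h=3895.408 m
→ ECEF (a=6378137.000, f=1/298.257223563): X=2535168.8306, Y=1596769.6700, Z=-5616150.1318
→ Helmert 7p (PV): X=2534962.2829, Y=1596604.6875, Z=-5616606.7484
→ Helmert 7p (PV): X=2534366.8689, Y=1596818.4702, Z=-5616591.4671

X=2534366.869 m, Y=1596818.470 m, Z=-5616591.467 m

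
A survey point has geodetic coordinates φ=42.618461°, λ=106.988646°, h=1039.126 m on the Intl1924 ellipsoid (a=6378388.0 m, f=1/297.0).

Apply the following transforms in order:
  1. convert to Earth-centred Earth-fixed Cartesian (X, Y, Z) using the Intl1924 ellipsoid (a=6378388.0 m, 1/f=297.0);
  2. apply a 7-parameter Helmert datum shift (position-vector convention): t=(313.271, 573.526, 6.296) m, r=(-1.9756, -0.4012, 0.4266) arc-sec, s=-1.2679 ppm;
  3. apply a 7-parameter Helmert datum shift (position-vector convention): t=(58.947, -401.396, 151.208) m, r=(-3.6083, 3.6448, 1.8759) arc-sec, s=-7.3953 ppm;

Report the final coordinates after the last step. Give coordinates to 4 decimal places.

X=-1373362.1879 m, Y=4496799.4537 m, Z=4297205.8675 m

start: φ=42.618461°, λ=106.988646°, h=1039.126 m
→ ECEF (a=6378388.000, f=1/297.0): X=-1373763.6789, Y=4496565.2852, Z=4297185.7317
→ Helmert 7p (PV): X=-1373466.3243, Y=4497171.4271, Z=4297140.8393
→ Helmert 7p (PV): X=-1373362.1879, Y=4496799.4537, Z=4297205.8675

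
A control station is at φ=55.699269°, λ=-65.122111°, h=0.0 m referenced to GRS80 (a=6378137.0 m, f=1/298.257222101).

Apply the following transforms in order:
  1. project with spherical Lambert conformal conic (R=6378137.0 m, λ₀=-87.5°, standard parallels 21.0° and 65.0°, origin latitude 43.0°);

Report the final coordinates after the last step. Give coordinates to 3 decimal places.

start: φ=55.699269°, λ=-65.122111°, h=0.000 m
→ lcc (R=6378137.0, λ₀=-87.5°): E=1310774.3071, N=1497398.8189

E=1310774.307 m, N=1497398.819 m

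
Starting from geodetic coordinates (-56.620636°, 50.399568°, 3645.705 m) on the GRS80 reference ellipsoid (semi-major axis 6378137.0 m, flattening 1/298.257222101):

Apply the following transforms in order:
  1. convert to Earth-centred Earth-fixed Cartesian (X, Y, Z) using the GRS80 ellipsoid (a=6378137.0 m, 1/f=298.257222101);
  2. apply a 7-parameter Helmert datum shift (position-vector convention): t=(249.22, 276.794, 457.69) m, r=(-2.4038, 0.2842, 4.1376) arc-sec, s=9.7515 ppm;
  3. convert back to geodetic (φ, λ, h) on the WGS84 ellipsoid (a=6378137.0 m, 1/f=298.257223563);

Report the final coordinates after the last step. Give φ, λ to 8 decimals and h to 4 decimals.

φ=-56.61614837°, λ=50.39991353°, h=3530.5525 m

start: φ=-56.620636°, λ=50.399568°, h=3645.705 m
→ ECEF (a=6378137.000, f=1/298.257222101): X=2243337.5615, Y=2711687.6548, Z=-5305819.2317
→ Helmert 7p (PV): X=2243546.9507, Y=2711974.0585, Z=-5305447.9746
→ geod (Bowring, a=6378137.000): φ=-56.61614837°, λ=50.39991353°, h=3530.5525 m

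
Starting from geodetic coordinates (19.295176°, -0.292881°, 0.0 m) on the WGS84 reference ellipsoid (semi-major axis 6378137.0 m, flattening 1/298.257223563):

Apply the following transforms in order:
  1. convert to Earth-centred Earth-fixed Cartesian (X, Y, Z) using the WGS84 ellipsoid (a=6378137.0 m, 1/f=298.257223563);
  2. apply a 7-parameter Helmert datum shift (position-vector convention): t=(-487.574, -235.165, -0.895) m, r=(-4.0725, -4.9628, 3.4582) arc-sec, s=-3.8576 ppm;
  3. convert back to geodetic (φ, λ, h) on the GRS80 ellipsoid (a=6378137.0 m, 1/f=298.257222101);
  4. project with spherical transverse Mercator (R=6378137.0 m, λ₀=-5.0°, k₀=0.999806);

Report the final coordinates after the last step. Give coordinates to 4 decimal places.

start: φ=19.295176°, λ=-0.292881°, h=0.000 m
→ ECEF (a=6378137.000, f=1/298.257223563): X=6021991.8499, Y=-30783.1113, Z=2094215.9552
→ Helmert 7p (PV): X=6021431.1742, Y=-30875.8461, Z=2094352.4799
→ geod (Bowring, a=6378137.000): φ=19.29801249°, λ=-0.29379065°, h=-483.6065 m
→ tm (R=6378137.0, λ₀=-5.0°): E=494795.5142, N=2154554.3954

E=494795.5142 m, N=2154554.3954 m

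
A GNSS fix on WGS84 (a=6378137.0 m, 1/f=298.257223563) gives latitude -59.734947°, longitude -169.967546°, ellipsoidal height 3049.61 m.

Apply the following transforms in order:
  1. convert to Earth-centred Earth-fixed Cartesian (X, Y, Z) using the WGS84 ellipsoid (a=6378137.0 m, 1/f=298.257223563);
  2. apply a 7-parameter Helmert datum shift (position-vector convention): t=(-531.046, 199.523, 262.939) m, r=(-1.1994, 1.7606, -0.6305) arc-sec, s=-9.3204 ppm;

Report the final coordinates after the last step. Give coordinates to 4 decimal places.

X=-3175430.5325 m, Y=-561488.9889 m, Z=-5487942.7541 m

start: φ=-59.734947°, λ=-169.967546°, h=3049.610 m
→ ECEF (a=6378137.000, f=1/298.257223563): X=-3174880.5153, Y=-561671.5384, Z=-5488287.2115
→ Helmert 7p (PV): X=-3175430.5325, Y=-561488.9889, Z=-5487942.7541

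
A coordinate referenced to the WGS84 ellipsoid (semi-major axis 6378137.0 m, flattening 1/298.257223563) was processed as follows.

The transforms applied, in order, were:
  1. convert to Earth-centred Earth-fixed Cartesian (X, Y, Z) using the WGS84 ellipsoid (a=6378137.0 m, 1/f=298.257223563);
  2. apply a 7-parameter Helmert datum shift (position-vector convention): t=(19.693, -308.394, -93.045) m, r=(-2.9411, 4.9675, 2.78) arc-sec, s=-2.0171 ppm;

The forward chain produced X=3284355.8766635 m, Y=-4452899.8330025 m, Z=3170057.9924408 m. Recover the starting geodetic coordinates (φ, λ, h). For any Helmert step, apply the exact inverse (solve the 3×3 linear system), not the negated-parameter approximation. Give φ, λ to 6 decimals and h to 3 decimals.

start: X=3284355.8767, Y=-4452899.8330, Z=3170057.9924 m
→ Helmert⁻¹: X=3284206.4483, Y=-4452689.8873, Z=3170173.0356
→ geod (Bowring, a=6378137.000): φ=29.97771500°, λ=-53.58832800°, h=3880.4540 m

φ=29.977715°, λ=-53.588328°, h=3880.454 m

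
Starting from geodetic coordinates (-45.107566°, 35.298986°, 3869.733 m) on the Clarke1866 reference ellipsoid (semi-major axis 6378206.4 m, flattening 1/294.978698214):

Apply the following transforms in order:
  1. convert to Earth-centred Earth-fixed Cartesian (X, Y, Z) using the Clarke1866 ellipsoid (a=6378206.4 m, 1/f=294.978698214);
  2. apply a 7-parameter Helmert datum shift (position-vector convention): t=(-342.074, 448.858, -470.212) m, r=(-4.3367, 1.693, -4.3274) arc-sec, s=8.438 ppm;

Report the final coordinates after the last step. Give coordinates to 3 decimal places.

X=3682161.386 m, Y=2607524.381 m, Z=-4498924.766 m

start: φ=-45.107566°, λ=35.298986°, h=3869.733 m
→ ECEF (a=6378206.400, f=1/294.978698214): X=3682454.6098, Y=2607225.3587, Z=-4498331.5541
→ Helmert 7p (PV): X=3682161.3858, Y=2607524.3807, Z=-4498924.7656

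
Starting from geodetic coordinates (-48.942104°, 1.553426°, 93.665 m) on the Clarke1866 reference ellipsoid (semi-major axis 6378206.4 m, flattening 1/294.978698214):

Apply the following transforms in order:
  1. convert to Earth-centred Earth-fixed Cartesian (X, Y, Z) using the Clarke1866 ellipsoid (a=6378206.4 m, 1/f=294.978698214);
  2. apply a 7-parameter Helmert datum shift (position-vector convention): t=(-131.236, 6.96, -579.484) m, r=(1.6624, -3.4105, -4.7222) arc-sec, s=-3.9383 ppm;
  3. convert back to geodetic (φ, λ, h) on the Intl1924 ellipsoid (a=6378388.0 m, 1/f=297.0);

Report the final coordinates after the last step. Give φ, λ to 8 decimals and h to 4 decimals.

start: φ=-48.942104°, λ=1.553426°, h=93.665 m
→ ECEF (a=6378206.400, f=1/294.978698214): X=4195945.5635, Y=113790.0308, Z=-4786198.4562
→ Helmert 7p (PV): X=4195879.5451, Y=113739.0560, Z=-4786688.7958
→ geod (Bowring, a=6378388.000): φ=-48.94415086°, λ=1.55275487°, h=154.3520 m

φ=-48.94415086°, λ=1.55275487°, h=154.3520 m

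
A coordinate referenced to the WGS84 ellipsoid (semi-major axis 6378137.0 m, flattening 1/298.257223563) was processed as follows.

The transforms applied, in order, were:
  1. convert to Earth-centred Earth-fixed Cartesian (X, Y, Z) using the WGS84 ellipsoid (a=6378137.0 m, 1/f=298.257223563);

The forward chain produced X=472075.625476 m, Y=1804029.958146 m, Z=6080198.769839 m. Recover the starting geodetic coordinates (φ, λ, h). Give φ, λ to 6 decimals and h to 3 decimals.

start: X=472075.6255, Y=1804029.9581, Z=6080198.7698 m
→ geod (Bowring, a=6378137.000): φ=73.05699200°, λ=75.33574600°, h=1150.0010 m

φ=73.056992°, λ=75.335746°, h=1150.001 m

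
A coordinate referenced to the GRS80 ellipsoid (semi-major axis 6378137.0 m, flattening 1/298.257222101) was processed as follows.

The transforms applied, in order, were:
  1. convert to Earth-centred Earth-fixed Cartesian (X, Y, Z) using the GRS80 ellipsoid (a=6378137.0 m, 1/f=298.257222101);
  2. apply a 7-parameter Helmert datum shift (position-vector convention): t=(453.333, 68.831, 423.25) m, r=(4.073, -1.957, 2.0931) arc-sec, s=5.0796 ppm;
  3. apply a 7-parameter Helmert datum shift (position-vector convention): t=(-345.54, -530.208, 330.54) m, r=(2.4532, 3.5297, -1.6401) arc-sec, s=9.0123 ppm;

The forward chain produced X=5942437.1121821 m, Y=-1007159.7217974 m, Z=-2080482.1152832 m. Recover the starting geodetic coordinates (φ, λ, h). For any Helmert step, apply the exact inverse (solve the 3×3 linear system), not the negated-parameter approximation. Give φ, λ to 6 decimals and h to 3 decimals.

φ=-19.169062°, λ=-9.615983°, h=287.905 m

start: X=5942437.1122, Y=-1007159.7218, Z=-2080482.1153 m
→ Helmert⁻¹: X=5942772.7040, Y=-1006597.9348, Z=-2080680.2351
→ Helmert⁻¹: X=5942259.2249, Y=-1006763.0471, Z=-2081129.4130
→ geod (Bowring, a=6378137.000): φ=-19.16906200°, λ=-9.61598300°, h=287.9050 m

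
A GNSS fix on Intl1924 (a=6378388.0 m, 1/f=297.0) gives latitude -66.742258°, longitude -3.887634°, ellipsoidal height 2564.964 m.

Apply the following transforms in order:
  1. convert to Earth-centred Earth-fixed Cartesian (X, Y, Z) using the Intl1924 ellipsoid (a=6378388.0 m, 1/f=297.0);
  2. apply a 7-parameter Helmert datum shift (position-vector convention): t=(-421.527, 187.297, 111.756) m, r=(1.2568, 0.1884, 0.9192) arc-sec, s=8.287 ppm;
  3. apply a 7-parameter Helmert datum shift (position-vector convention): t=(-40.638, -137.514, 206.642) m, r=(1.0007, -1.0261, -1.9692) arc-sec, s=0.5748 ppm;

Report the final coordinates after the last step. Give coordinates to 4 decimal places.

X=2520579.2927 m, Y=-171218.3148 m, Z=-5839338.0021 m

start: φ=-66.742258°, λ=-3.887634°, h=2564.964 m
→ ECEF (a=6378388.000, f=1/297.0): X=2520996.2713, Y=-171317.6631, Z=-5839613.0132
→ Helmert 7p (PV): X=2520591.0654, Y=-171084.9693, Z=-5839552.9966
→ Helmert 7p (PV): X=2520579.2927, Y=-171218.3148, Z=-5839338.0021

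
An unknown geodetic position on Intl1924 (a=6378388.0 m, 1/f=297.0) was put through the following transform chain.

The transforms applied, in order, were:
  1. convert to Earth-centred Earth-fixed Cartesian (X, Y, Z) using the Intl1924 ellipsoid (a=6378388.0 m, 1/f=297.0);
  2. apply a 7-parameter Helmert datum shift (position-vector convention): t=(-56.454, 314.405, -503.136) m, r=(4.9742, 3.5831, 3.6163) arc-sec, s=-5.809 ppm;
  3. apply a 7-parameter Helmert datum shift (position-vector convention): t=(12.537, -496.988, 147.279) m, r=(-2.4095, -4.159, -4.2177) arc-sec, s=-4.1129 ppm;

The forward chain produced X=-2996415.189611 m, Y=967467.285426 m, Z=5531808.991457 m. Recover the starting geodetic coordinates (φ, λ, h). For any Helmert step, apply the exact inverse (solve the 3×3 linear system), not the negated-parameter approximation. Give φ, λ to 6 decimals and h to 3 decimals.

start: X=-2996415.1896, Y=967467.2854, Z=5531808.9915 m
→ Helmert⁻¹: X=-2996348.3021, Y=967842.3656, Z=5531756.1862
→ Helmert⁻¹: X=-2996388.3894, Y=967719.5274, Z=5532216.0708
→ geod (Bowring, a=6378388.000): φ=60.51846200°, λ=162.10151600°, h=3404.1210 m

φ=60.518462°, λ=162.101516°, h=3404.121 m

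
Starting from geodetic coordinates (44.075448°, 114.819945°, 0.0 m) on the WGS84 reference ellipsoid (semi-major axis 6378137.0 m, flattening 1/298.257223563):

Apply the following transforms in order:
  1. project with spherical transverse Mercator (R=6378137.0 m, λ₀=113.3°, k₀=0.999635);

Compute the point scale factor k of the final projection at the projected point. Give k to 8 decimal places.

0.99981655

start: φ=44.075448°, λ=114.819945°, h=0.000 m
→ into tm (λ₀=113.3°): φ=44.07544800°, λ−λ₀=1.51994500°
scale k = 0.99981655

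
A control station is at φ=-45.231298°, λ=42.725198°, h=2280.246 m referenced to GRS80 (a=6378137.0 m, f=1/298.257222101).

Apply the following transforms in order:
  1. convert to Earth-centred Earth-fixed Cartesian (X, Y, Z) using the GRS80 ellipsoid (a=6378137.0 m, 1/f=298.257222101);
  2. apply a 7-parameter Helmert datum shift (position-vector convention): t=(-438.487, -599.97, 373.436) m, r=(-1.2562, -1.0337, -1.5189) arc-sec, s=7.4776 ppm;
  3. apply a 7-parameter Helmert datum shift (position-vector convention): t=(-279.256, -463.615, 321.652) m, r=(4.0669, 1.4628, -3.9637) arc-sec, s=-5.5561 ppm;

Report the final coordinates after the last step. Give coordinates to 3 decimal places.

start: φ=-45.231298°, λ=42.725198°, h=2280.246 m
→ ECEF (a=6378137.000, f=1/298.257222101): X=3306496.0075, Y=3053840.1804, Z=-4507106.7813
→ Helmert 7p (PV): X=3306127.3210, Y=3053211.2476, Z=-4506769.0757
→ Helmert 7p (PV): X=3305856.4065, Y=3052755.9956, Z=-4506385.6306

X=3305856.407 m, Y=3052755.996 m, Z=-4506385.631 m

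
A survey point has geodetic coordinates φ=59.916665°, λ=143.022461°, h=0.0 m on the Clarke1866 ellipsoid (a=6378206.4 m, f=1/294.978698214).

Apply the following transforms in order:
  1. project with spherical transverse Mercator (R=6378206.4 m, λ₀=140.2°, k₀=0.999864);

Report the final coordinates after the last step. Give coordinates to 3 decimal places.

E=157441.648 m, N=6672414.640 m

start: φ=59.916665°, λ=143.022461°, h=0.000 m
→ tm (R=6378206.4, λ₀=140.2°): E=157441.6477, N=6672414.6404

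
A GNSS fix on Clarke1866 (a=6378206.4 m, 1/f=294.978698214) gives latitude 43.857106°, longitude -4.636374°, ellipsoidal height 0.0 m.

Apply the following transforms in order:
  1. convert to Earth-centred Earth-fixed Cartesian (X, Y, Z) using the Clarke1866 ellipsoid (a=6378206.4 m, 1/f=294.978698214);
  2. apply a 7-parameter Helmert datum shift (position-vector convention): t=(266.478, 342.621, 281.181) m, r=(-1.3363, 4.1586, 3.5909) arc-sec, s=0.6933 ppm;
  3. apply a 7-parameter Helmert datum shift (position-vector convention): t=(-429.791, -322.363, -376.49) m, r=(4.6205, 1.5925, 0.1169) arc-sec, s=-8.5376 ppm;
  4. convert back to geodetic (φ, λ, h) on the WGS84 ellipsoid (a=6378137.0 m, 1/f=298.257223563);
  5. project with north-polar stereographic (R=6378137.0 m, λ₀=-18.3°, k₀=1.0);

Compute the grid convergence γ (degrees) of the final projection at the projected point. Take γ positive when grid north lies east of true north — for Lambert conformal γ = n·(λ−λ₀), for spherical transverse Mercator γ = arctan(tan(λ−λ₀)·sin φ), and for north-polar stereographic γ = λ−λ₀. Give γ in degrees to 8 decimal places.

13.66399824

start: φ=43.857106°, λ=-4.636374°, h=0.000 m
→ ECEF (a=6378206.400, f=1/294.978698214): X=4591549.8018, Y=-372361.2728, Z=4396454.5579
→ Helmert 7p (PV): X=4591914.5847, Y=-371910.4921, Z=4396648.6269
→ Helmert 7p (PV): X=4591479.7452, Y=-372325.5651, Z=4396190.8167
→ geod (Bowring, a=6378137.000): φ=43.85370841°, λ=-4.63600176°, h=-279.7687 m
→ into stereo (λ₀=-18.3°): φ=43.85370841°, λ−λ₀=13.66399824°
convergence γ = 13.66399824°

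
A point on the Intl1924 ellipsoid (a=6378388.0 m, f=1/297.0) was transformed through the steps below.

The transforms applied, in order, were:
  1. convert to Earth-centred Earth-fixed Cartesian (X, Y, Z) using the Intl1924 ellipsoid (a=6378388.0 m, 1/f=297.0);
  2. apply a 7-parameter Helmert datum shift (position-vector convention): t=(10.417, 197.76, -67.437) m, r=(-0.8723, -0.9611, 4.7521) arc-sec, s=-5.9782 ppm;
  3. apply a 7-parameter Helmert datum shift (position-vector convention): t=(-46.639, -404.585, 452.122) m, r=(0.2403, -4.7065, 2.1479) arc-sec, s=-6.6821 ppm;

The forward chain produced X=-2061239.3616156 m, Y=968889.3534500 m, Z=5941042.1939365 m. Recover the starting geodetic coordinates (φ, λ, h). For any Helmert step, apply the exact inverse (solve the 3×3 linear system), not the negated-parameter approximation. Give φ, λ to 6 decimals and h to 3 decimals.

φ=69.153430°, λ=154.815697°, h=2748.892 m

start: X=-2061239.3616, Y=968889.3534, Z=5941042.1939 m
→ Helmert⁻¹: X=-2061060.8490, Y=969328.7988, Z=5940675.6673
→ Helmert⁻¹: X=-2061033.5779, Y=969159.1925, Z=5940792.3216
→ geod (Bowring, a=6378388.000): φ=69.15343000°, λ=154.81569700°, h=2748.8920 m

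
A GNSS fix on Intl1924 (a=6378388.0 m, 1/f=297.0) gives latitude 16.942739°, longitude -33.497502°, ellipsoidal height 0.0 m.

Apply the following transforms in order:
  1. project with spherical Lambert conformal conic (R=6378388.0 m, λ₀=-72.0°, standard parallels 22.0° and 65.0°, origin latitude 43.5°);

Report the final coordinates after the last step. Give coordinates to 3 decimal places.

start: φ=16.942739°, λ=-33.497502°, h=0.000 m
→ lcc (R=6378388.0, λ₀=-72.0°): E=4088302.6057, N=-1868455.0699

E=4088302.606 m, N=-1868455.070 m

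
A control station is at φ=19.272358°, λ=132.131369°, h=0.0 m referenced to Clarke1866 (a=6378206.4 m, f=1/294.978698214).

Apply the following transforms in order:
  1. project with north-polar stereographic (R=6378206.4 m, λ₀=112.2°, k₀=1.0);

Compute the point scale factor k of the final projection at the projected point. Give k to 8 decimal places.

1.50369267

start: φ=19.272358°, λ=132.131369°, h=0.000 m
→ into stereo (λ₀=112.2°): φ=19.27235800°, λ−λ₀=19.93136900°
scale k = 1.50369267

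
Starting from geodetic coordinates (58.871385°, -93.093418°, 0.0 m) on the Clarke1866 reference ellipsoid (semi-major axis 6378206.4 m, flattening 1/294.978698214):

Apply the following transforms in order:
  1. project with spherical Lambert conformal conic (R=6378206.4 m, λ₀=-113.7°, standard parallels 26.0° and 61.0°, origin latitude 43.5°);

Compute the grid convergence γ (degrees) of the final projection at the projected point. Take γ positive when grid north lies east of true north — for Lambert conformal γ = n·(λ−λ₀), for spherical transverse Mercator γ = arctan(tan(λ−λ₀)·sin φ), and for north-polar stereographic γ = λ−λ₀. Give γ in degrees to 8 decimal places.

start: φ=58.871385°, λ=-93.093418°, h=0.000 m
→ into lcc (λ₀=-113.7°): φ=58.87138500°, λ−λ₀=20.60658200°
convergence γ = 14.41907492°

14.41907492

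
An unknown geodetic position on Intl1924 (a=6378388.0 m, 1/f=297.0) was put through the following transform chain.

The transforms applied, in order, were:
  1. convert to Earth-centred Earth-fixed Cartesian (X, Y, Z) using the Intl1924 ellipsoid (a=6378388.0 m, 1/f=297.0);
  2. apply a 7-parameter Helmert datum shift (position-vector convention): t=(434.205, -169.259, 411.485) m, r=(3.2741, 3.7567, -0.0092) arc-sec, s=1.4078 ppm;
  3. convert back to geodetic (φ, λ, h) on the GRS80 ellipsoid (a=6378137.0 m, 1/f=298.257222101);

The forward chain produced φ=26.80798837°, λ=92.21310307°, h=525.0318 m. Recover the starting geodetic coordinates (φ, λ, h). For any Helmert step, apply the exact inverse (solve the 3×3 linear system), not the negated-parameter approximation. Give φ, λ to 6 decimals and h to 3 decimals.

φ=26.803627°, λ=92.217909°, h=263.671 m

start: φ=26.807988°, λ=92.213103°, h=525.032 m
→ ECEF (a=6378137.000, f=1/298.257222101): X=-219996.5402, Y=5692732.5854, Z=2859479.8089
→ Helmert⁻¹: X=-220482.7592, Y=5692939.2014, Z=2858969.9176
→ geod (Bowring, a=6378388.000): φ=26.80362700°, λ=92.21790900°, h=263.6710 m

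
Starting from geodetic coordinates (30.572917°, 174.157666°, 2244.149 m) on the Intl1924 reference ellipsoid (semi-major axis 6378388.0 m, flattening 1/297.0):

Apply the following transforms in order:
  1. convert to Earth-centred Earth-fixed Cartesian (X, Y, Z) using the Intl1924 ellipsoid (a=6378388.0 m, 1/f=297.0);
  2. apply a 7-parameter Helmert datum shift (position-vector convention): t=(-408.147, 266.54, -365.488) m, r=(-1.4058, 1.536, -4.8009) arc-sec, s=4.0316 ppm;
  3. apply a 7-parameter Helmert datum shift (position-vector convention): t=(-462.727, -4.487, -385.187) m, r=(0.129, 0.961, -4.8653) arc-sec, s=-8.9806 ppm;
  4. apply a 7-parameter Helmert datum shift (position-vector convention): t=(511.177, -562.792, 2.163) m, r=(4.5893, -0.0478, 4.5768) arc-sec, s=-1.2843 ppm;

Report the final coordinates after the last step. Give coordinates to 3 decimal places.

start: φ=30.572917°, λ=174.157666°, h=2244.149 m
→ ECEF (a=6378388.000, f=1/297.0): X=-5469834.8477, Y=559689.0530, Z=3226405.4138
→ Helmert 7p (PV): X=-5470227.9935, Y=560107.1523, Z=3226089.8513
→ Helmert 7p (PV): X=-5470613.3527, Y=560224.6462, Z=3225701.5283
→ Helmert 7p (PV): X=-5470108.3281, Y=559467.9774, Z=3225710.7455

X=-5470108.328 m, Y=559467.977 m, Z=3225710.745 m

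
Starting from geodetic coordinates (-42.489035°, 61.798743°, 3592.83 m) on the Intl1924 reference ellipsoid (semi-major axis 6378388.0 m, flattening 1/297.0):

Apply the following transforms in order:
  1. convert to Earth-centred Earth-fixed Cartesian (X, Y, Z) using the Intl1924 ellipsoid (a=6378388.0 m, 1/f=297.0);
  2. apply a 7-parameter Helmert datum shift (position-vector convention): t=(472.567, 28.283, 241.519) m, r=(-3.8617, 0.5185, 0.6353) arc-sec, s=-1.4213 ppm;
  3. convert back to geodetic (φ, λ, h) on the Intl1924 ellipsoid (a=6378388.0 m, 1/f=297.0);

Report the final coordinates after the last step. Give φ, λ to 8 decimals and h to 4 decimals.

φ=-42.48693827°, λ=61.79367376°, h=3604.0943 m

start: φ=-42.489035°, λ=61.798743°, h=3592.830 m
→ ECEF (a=6378388.000, f=1/297.0): X=2227385.6783, Y=4153837.9116, Z=-4288317.7398
→ Helmert 7p (PV): X=2227831.5058, Y=4153786.8652, Z=-4288153.4932
→ geod (Bowring, a=6378388.000): φ=-42.48693827°, λ=61.79367376°, h=3604.0943 m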